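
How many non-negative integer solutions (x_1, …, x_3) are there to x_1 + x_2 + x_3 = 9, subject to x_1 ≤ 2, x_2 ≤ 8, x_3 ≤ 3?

Ignoring the caps, the number of non-negative solutions to x_1+…+x_3 = 9 is C(11,2) = 55.
Subtract solutions that violate a single cap (substitute x_i' = x_i − (cap_i+1)): x_1 ≥ 3 gives C(8,2) = 28; x_2 ≥ 9 gives C(2,2) = 1; x_3 ≥ 4 gives C(7,2) = 21. Together 50.
Add back pairs where two caps are both exceeded: 0 + 6 + 0 = 6.
By inclusion–exclusion the count is 55 − 50 + 6 = 11.

11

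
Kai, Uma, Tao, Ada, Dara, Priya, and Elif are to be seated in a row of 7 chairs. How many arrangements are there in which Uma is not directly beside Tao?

3600

Of the 7! = 5040 arrangements, those with Uma and Tao adjacent number 2 × 6! = 1440 (treat the pair as a block with 2 internal orders).
So 5040 − 1440 = 3600 arrangements keep them apart.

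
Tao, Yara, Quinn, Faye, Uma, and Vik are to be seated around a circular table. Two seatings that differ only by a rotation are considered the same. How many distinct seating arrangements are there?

Around a circle, 6 distinct people have 6!/6 = (5)! = 120 rotationally distinct seatings.

120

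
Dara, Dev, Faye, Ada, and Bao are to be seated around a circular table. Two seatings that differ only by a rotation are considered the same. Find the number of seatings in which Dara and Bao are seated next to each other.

12

Treat {Dara, Bao} as one unit (2 internal orders) and seat the resulting 4 units around the table: (3)! circular arrangements.
So 2 × (3)! = 2 × 6 = 12.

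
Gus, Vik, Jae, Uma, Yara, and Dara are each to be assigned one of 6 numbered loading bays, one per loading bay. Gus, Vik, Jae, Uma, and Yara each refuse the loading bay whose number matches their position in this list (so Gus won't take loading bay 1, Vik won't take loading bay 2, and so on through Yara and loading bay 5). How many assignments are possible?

Let Aᵢ (for 1 ≤ i ≤ 5) be the placements that put person i in their forbidden loading bay. Any j of these fix j positions, leaving (6−j)! ways to fill the rest, and there are C(5,j) ways to pick which j.
By inclusion–exclusion, the number of valid placements is Σ_{j=0}^{5} (−1)^j C(5,j)·(6−j)!.
Computing: 720 − 600 + 240 − 60 + 10 − 1 = 309.

309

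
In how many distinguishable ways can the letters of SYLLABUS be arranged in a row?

10080

The 8 letters of SYLLABUS have repeats: L appearing twice and S appearing twice.
So there are 8! / (2!·2!) = 10080 distinguishable arrangements.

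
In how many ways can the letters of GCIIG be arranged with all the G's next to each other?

12

Treat the 2 copies of G as a single block. The multiset to arrange is then {GG, C, I, I}, 4 items in all.
That gives (4)!/(2!) = 12 arrangements.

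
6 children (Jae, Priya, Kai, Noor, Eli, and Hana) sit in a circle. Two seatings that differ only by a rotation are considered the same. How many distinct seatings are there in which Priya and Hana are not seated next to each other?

Without the restriction there are (5)! = 120 seatings.
Those with Priya next to Hana: fuse the pair into one unit and seat 5 units around a circle — 2·(4)! = 48.
Subtracting, 120 − 48 = 72.

72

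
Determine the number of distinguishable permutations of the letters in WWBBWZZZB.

WWBBWZZZB has 9 letters with B appearing 3 times, W appearing 3 times, and Z appearing 3 times.
So there are 9! / (3!·3!·3!) = 1680 distinguishable arrangements.

1680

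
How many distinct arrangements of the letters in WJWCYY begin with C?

Fix C in the first position and arrange the remaining 5 letters.
Those 5 letters have W appearing twice and Y appearing twice, giving (5)!/(2!·2!) = 30.

30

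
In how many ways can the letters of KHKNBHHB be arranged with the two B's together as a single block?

Treat the 2 copies of B as a single block. The multiset to arrange is then {BB, H, H, H, K, K, N}, 7 items in all.
That gives (7)!/(3!·2!) = 420 arrangements.

420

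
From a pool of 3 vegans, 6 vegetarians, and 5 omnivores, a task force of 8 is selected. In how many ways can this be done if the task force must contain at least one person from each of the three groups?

2828

Unrestricted: C(14,8) = 3003 ways to pick any 8 of the 14.
Subtract selections that omit an entire group: no vegans → C(11,8) = 165; no vegetarians → C(8,8) = 1; no omnivores → C(9,8) = 9.
Add back selections omitting two groups (i.e. drawn from a single group): C(3,8) + C(6,8) + C(5,8) = 0.
By inclusion–exclusion: 3003 − 175 + 0 = 2828.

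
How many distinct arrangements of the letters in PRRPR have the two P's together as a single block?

4

Treat the 2 copies of P as a single block. The multiset to arrange is then {PP, R, R, R}, 4 items in all.
That gives (4)!/(3!) = 4 arrangements.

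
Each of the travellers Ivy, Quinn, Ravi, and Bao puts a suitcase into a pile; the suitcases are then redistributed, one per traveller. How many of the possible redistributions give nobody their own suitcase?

Count assignments avoiding every fixed point. For any j of the 4 travellers fixed to their own suitcase, the other 4−j can be arranged in (4−j)! ways.
By inclusion–exclusion this is Σ_{j=0}^{4} (−1)^j C(4,j)·(4−j)!.
Computing: 24 − 24 + 12 − 4 + 1 = 9.

9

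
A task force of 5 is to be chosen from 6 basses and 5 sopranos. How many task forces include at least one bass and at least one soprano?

Unrestricted: C(11,5) = 462 ways to pick any 5 of the 11.
Subtract selections that omit an entire group: no basses → C(5,5) = 1; no sopranos → C(6,5) = 6.
Both groups omitted at once is impossible, so 462 − 7 = 455.

455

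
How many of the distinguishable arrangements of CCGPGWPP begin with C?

Fix C in the first position and arrange the remaining 7 letters.
Those 7 letters have G appearing twice and P appearing 3 times, giving (7)!/(3!·2!) = 420.

420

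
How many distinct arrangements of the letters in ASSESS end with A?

With the last slot taken by A, it remains to arrange the other 5 letters (SSESS).
Those 5 letters have S appearing 4 times, giving (5)!/(4!) = 5.

5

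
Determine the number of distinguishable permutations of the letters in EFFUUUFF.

280

The 8 letters of EFFUUUFF have repeats: F appearing 4 times and U appearing 3 times.
So there are 8! / (4!·3!) = 280 distinguishable arrangements.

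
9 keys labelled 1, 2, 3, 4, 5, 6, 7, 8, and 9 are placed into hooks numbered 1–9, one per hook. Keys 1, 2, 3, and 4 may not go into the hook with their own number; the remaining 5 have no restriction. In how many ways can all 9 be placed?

229080

Let Aᵢ (for 1 ≤ i ≤ 4) be the placements that put key i in its forbidden hook. Any j of these fix j positions, leaving (9−j)! ways to fill the rest, and there are C(4,j) ways to pick which j.
By inclusion–exclusion, the number of valid placements is Σ_{j=0}^{4} (−1)^j C(4,j)·(9−j)!.
Computing: 362880 − 161280 + 30240 − 2880 + 120 = 229080.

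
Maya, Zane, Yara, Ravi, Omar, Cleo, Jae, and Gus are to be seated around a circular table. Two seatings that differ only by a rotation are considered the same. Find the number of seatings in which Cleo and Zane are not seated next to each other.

3600

Without the restriction there are (7)! = 5040 seatings.
Seatings with Cleo beside Zane: treat them as a block with 2 internal orders, giving 2 × (6)! = 1440.
Subtracting, 5040 − 1440 = 3600.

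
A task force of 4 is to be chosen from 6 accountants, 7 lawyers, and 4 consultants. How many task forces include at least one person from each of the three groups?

1176

With no constraint there are C(17,4) = 2380 possible selections.
Selections missing a whole group: no accountants → C(11,4) = 330; no lawyers → C(10,4) = 210; no consultants → C(13,4) = 715.
Add back selections omitting two groups (i.e. drawn from a single group): C(6,4) + C(7,4) + C(4,4) = 51.
By inclusion–exclusion: 2380 − 1255 + 51 = 1176.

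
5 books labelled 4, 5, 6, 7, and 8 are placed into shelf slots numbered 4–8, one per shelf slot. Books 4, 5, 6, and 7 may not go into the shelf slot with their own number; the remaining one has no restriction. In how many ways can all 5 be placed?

Let Aᵢ (for 4 ≤ i ≤ 7) be the placements that put book i in its forbidden shelf slot. Any j of these fix j positions, leaving (5−j)! ways to fill the rest, and there are C(4,j) ways to pick which j.
By inclusion–exclusion, the number of valid placements is Σ_{j=0}^{4} (−1)^j C(4,j)·(5−j)!.
Computing: 120 − 96 + 36 − 8 + 1 = 53.

53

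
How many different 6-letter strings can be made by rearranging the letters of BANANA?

60

Letter multiplicities in BANANA: A×3, B×1, N×2.
The number of distinct arrangements is 6!/(3!·2!) = 720/12 = 60.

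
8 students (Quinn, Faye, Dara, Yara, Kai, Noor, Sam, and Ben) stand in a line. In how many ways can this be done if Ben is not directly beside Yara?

30240

Of the 8! = 40320 arrangements, those with Ben and Yara adjacent number 2 × 7! = 10080 (treat the pair as a block with 2 internal orders).
So 40320 − 10080 = 30240 arrangements keep them apart.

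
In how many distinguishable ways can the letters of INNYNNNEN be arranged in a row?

INNYNNNEN has 9 letters with N appearing 6 times.
The number of distinct arrangements is 9!/(6!) = 362880/720 = 504.

504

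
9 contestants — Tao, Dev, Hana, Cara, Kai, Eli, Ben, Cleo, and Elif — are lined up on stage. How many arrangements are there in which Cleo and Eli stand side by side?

80640

Glue Cleo and Eli into one block (2 internal orders), leaving 8 units to arrange in a row.
That gives 2 × 8! = 2 × 40320 = 80640.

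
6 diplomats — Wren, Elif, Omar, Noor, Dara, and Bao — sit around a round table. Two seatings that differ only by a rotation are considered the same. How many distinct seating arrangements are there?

120

Around a circle, 6 distinct people have 6!/6 = (5)! = 120 rotationally distinct seatings.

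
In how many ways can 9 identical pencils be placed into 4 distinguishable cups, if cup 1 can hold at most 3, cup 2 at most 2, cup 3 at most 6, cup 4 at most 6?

70

Ignoring the caps, the number of non-negative solutions to x_1+…+x_4 = 9 is C(12,3) = 220.
Subtract solutions that violate a single cap (substitute x_i' = x_i − (cap_i+1)): x_1 ≥ 4 gives C(8,3) = 56; x_2 ≥ 3 gives C(9,3) = 84; x_3 ≥ 7 gives C(5,3) = 10; x_4 ≥ 7 gives C(5,3) = 10. Together 160.
Add back pairs where two caps are both exceeded: 10 + 0 + 0 + 0 + 0 + 0 = 10.
By inclusion–exclusion the count is 220 − 160 + 10 = 70.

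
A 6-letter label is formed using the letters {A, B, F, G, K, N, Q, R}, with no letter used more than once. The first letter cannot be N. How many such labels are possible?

The first letter has 8−1 = 7 choices (anything except N).
The remaining 5 letters are filled from the other 7 symbols without repetition: 7 × 6 × 5 × 4 × 3 = 2520.
Total: 7 × 2520 = 17640.

17640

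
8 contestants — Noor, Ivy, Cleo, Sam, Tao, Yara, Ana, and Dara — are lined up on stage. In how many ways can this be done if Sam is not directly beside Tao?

30240

Of the 8! = 40320 arrangements, those with Sam and Tao adjacent number 2 × 7! = 10080 (treat the pair as a block with 2 internal orders).
Complementary counting: 40320 − 10080 = 30240.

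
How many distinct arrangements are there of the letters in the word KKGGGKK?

The 7 letters of KKGGGKK have repeats: G appearing 3 times and K appearing 4 times.
The number of distinct arrangements is 7!/(4!·3!) = 5040/144 = 35.

35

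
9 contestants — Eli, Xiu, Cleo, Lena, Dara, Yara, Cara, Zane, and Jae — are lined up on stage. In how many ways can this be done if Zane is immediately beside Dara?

Place the 7 others and the Zane-Dara pair as 8 objects in a line; the pair has 2 internal arrangements.
That gives 2 × 8! = 2 × 40320 = 80640.

80640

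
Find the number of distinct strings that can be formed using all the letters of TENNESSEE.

Letter multiplicities in TENNESSEE: E×4, N×2, S×2, T×1.
So there are 9! / (4!·2!·2!) = 3780 distinguishable arrangements.

3780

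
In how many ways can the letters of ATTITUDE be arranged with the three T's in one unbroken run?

720

Treat the 3 copies of T as a single block. The multiset to arrange is then {TTT, A, D, E, I, U}, 6 items in all.
All 6 items are distinct, so there are (6)! = 720 arrangements.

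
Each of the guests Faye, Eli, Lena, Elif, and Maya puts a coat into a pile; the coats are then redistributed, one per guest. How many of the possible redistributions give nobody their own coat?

This is the derangement count D_5: permutations of 5 items with no fixed point.
By inclusion–exclusion this is Σ_{j=0}^{5} (−1)^j C(5,j)·(5−j)!.
Computing: 120 − 120 + 60 − 20 + 5 − 1 = 44.

44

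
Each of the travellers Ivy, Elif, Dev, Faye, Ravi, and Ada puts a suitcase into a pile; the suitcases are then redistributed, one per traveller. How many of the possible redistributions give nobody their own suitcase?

265

Let Aᵢ be the assignments in which traveller i gets their own suitcase. We want the size of the complement of A₁∪…∪A_6.
By inclusion–exclusion this is Σ_{j=0}^{6} (−1)^j C(6,j)·(6−j)!.
Computing: 720 − 720 + 360 − 120 + 30 − 6 + 1 = 265.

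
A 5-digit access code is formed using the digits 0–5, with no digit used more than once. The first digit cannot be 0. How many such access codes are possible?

600

The first digit has 6−1 = 5 choices (anything except 0).
The remaining 4 digits are filled from the other 5 symbols without repetition: 5 × 4 × 3 × 2 = 120.
Total: 5 × 120 = 600.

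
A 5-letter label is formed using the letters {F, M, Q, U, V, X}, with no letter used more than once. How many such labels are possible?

720

Choose and order 5 of the 6 symbols: the first letter has 6 options, the next 5, and so on down to 2.
That product is 6 × 5 × 4 × 3 × 2 = 720.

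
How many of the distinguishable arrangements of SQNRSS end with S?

Fix S in the last position and arrange the remaining 5 letters.
Those 5 letters have S appearing twice, giving (5)!/(2!) = 60.

60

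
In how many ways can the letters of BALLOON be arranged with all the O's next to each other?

Treat the 2 copies of O as a single block. The multiset to arrange is then {OO, A, B, L, L, N}, 6 items in all.
That gives (6)!/(2!) = 360 arrangements.

360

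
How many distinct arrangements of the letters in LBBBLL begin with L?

10

With the first slot taken by L, it remains to arrange the other 5 letters (BBBLL).
Those 5 letters have B appearing 3 times and L appearing twice, giving (5)!/(3!·2!) = 10.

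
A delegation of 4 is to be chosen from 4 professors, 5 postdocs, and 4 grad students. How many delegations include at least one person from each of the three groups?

400

With no constraint there are C(13,4) = 715 possible selections.
Subtract selections that omit an entire group: no professors → C(9,4) = 126; no postdocs → C(8,4) = 70; no grad students → C(9,4) = 126.
Add back selections omitting two groups (i.e. drawn from a single group): C(4,4) + C(5,4) + C(4,4) = 7.
By inclusion–exclusion: 715 − 322 + 7 = 400.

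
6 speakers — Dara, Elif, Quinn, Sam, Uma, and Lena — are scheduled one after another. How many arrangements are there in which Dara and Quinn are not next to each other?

480

There are 6! = 720 arrangements in all. If Dara and Quinn are adjacent, merging them into one block gives 2·(5)! = 240 arrangements.
So 720 − 240 = 480 arrangements keep them apart.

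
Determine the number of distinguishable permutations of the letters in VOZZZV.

60

The 6 letters of VOZZZV have repeats: V appearing twice and Z appearing 3 times.
The number of distinct arrangements is 6!/(3!·2!) = 720/12 = 60.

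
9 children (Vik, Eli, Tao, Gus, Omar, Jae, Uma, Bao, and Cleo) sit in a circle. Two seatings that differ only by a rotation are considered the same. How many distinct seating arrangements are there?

40320

Fix one person's seat to break rotational symmetry; the remaining 8 people can be arranged in (8)! = 40320 ways.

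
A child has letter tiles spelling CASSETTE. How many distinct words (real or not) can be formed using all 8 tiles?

5040

Letter multiplicities in CASSETTE: A×1, C×1, E×2, S×2, T×2.
Dividing 8! = 40320 by 2!·2!·2! = 8 for the repeated letters gives 5040.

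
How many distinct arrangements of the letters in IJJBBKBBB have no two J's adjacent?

1176

There are 9!/(5!·2!) = 1512 arrangements of IJJBBKBBB in total.
Arrangements with the J's together: treat JJ as one letter, giving (8)!/(5!) = 336.
Hence 1512 − 336 = 1176.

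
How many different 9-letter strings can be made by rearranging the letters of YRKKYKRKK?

756

The 9 letters of YRKKYKRKK have repeats: K appearing 5 times, R appearing twice, and Y appearing twice.
Dividing 9! = 362880 by 5!·2!·2! = 480 for the repeated letters gives 756.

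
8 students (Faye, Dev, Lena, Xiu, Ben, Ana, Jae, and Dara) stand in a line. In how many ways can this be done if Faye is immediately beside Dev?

Place the 6 others and the Faye-Dev pair as 7 objects in a line; the pair has 2 internal arrangements.
So the count is 2·(7)! = 10080.

10080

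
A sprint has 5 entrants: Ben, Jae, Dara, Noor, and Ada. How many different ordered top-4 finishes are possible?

120

This is an ordered selection of 4 from 5: P(5,4).
That gives 5 × 4 × 3 × 2 = 120.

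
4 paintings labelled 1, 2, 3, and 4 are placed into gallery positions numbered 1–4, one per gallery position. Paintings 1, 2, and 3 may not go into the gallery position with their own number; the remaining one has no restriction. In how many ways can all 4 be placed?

Let Aᵢ (for i ∈ {1, 2, 3}) be the placements that put painting i in its forbidden gallery position. Any j of these fix j positions, leaving (4−j)! ways to fill the rest, and there are C(3,j) ways to pick which j.
By inclusion–exclusion, the number of valid placements is Σ_{j=0}^{3} (−1)^j C(3,j)·(4−j)!.
Computing: 24 − 18 + 6 − 1 = 11.

11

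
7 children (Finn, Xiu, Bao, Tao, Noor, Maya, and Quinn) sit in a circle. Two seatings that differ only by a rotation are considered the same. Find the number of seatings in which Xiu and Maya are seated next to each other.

240

Glue Xiu and Maya into a block (2 internal orders). Seating 6 units around a circle gives (5)! arrangements.
So 2 × (5)! = 2 × 120 = 240.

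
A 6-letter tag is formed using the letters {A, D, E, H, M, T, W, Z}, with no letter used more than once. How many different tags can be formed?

20160

Choose and order 6 of the 8 symbols: the first letter has 8 options, the next 7, and so on down to 3.
That product is 8 × 7 × 6 × 5 × 4 × 3 = 20160.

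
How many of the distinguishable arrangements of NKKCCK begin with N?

Fix N in the first position and arrange the remaining 5 letters.
Those 5 letters have C appearing twice and K appearing 3 times, giving (5)!/(3!·2!) = 10.

10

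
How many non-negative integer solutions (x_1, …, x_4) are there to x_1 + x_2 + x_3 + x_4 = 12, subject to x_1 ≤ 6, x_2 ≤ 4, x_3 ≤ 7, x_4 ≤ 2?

Ignoring the caps, the number of non-negative solutions to x_1+…+x_4 = 12 is C(15,3) = 455.
Subtract solutions that violate a single cap (substitute x_i' = x_i − (cap_i+1)): x_1 ≥ 7 gives C(8,3) = 56; x_2 ≥ 5 gives C(10,3) = 120; x_3 ≥ 8 gives C(7,3) = 35; x_4 ≥ 3 gives C(12,3) = 220. Together 431.
Add back pairs where two caps are both exceeded: 1 + 0 + 10 + 0 + 35 + 4 = 50.
By inclusion–exclusion the count is 455 − 431 + 50 = 74.

74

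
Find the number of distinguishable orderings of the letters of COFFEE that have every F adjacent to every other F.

Treat the 2 copies of F as a single block. The multiset to arrange is then {FF, C, E, E, O}, 5 items in all.
That gives (5)!/(2!) = 60 arrangements.

60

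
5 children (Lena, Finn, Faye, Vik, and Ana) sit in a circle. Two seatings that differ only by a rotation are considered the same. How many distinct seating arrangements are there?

24

Fix one person's seat to break rotational symmetry; the remaining 4 people can be arranged in (4)! = 24 ways.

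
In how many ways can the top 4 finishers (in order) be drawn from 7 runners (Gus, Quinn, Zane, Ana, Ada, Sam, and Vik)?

There are 7 choices for 1st place, 6 for 2nd, and so on down to 4 for position 4.
That gives 7 × 6 × 5 × 4 = 840.

840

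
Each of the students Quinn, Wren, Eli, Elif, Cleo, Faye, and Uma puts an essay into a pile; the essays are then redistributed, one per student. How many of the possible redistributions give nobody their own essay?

Count assignments avoiding every fixed point. For any j of the 7 students fixed to their own essay, the other 7−j can be arranged in (7−j)! ways.
By inclusion–exclusion this is Σ_{j=0}^{7} (−1)^j C(7,j)·(7−j)!.
Computing: 5040 − 5040 + 2520 − 840 + 210 − 42 + 7 − 1 = 1854.

1854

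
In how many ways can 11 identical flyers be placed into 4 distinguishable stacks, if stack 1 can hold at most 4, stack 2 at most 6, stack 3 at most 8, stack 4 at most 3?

Ignoring the caps, the number of non-negative solutions to x_1+…+x_4 = 11 is C(14,3) = 364.
Subtract solutions that violate a single cap (substitute x_i' = x_i − (cap_i+1)): x_1 ≥ 5 gives C(9,3) = 84; x_2 ≥ 7 gives C(7,3) = 35; x_3 ≥ 9 gives C(5,3) = 10; x_4 ≥ 4 gives C(10,3) = 120. Together 249.
Add back pairs where two caps are both exceeded: 0 + 0 + 10 + 0 + 1 + 0 = 11.
By inclusion–exclusion the count is 364 − 249 + 11 = 126.

126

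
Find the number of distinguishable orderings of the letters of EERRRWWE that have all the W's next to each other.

140

Treat the 2 copies of W as a single block. The multiset to arrange is then {WW, E, E, E, R, R, R}, 7 items in all.
That gives (7)!/(3!·3!) = 140 arrangements.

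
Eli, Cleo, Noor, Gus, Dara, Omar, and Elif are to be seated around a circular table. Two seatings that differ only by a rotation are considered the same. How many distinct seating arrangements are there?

720

Around a circle, 7 distinct people have 7!/7 = (6)! = 720 rotationally distinct seatings.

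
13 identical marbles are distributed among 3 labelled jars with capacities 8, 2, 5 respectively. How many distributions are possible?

Ignoring the caps, the number of non-negative solutions to x_1+…+x_3 = 13 is C(15,2) = 105.
Subtract solutions that violate a single cap (substitute x_i' = x_i − (cap_i+1)): x_1 ≥ 9 gives C(6,2) = 15; x_2 ≥ 3 gives C(12,2) = 66; x_3 ≥ 6 gives C(9,2) = 36. Together 117.
Add back pairs where two caps are both exceeded: 3 + 0 + 15 = 18.
By inclusion–exclusion the count is 105 − 117 + 18 = 6.

6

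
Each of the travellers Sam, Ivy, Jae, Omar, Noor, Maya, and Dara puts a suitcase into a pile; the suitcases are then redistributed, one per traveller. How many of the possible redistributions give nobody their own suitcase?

Let Aᵢ be the assignments in which traveller i gets their own suitcase. We want the size of the complement of A₁∪…∪A_7.
By inclusion–exclusion this is Σ_{j=0}^{7} (−1)^j C(7,j)·(7−j)!.
Computing: 5040 − 5040 + 2520 − 840 + 210 − 42 + 7 − 1 = 1854.

1854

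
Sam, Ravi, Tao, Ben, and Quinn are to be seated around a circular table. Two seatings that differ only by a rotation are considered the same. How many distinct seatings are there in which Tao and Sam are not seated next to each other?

12

Without the restriction there are (4)! = 24 seatings.
Those with Tao next to Sam: fuse the pair into one unit and seat 4 units around a circle — 2·(3)! = 12.
Subtracting, 24 − 12 = 12.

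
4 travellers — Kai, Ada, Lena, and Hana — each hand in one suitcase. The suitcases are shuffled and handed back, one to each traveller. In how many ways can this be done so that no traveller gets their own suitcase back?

This is the derangement count D_4: permutations of 4 items with no fixed point.
By inclusion–exclusion this is Σ_{j=0}^{4} (−1)^j C(4,j)·(4−j)!.
Computing: 24 − 24 + 12 − 4 + 1 = 9.

9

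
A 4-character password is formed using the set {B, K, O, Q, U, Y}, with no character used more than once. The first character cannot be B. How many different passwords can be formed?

The first character has 6−1 = 5 choices (anything except B).
The remaining 3 characters are filled from the other 5 symbols without repetition: 5 × 4 × 3 = 60.
Total: 5 × 60 = 300.

300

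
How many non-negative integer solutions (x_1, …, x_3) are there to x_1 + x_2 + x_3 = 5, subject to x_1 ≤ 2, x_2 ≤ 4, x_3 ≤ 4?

13

By stars and bars, unrestricted non-negative solutions to x_1+…+x_3 = 5 number C(5+2,2) = 21.
Subtract solutions that violate a single cap (substitute x_i' = x_i − (cap_i+1)): x_1 ≥ 3 gives C(4,2) = 6; x_2 ≥ 5 gives C(2,2) = 1; x_3 ≥ 5 gives C(2,2) = 1. Together 8.
No two caps can be exceeded simultaneously, so the pair terms are all 0.
By inclusion–exclusion the count is 21 − 8 + 0 = 13.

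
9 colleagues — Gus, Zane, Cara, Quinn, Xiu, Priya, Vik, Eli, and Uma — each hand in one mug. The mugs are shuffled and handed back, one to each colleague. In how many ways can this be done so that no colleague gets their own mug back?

This is the derangement count D_9: permutations of 9 items with no fixed point.
By inclusion–exclusion this is Σ_{j=0}^{9} (−1)^j C(9,j)·(9−j)!.
Computing: 362880 − 362880 + 181440 − 60480 + 15120 − 3024 + 504 − 72 + 9 − 1 = 133496.

133496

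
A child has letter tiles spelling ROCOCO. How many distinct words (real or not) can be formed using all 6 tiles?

Letter multiplicities in ROCOCO: C×2, O×3, R×1.
Dividing 6! = 720 by 3!·2! = 12 for the repeated letters gives 60.

60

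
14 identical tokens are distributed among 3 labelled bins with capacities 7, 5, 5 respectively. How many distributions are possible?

Without the upper bounds there are C(16,2) = 120 ways to split 14 among 3 bins.
Subtract solutions that violate a single cap (substitute x_i' = x_i − (cap_i+1)): x_1 ≥ 8 gives C(8,2) = 28; x_2 ≥ 6 gives C(10,2) = 45; x_3 ≥ 6 gives C(10,2) = 45. Together 118.
Add back pairs where two caps are both exceeded: 1 + 1 + 6 = 8.
By inclusion–exclusion the count is 120 − 118 + 8 = 10.

10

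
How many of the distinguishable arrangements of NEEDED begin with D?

Fix D in the first position and arrange the remaining 5 letters.
Those 5 letters have E appearing 3 times, giving (5)!/(3!) = 20.

20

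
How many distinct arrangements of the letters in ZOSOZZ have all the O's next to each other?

Treat the 2 copies of O as a single block. The multiset to arrange is then {OO, S, Z, Z, Z}, 5 items in all.
That gives (5)!/(3!) = 20 arrangements.

20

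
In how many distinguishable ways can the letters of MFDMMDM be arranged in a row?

Letter multiplicities in MFDMMDM: D×2, F×1, M×4.
So there are 7! / (4!·2!) = 105 distinguishable arrangements.

105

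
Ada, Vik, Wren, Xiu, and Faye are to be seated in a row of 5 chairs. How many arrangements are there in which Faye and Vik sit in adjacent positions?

Place the 3 others and the Faye-Vik pair as 4 objects in a line; the pair has 2 internal arrangements.
So the count is 2·(4)! = 48.

48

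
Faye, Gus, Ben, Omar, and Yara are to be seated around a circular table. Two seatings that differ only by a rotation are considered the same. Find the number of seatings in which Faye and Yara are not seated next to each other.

All circular seatings of 5 people number (4)! = 24.
Those with Faye next to Yara: fuse the pair into one unit and seat 4 units around a circle — 2·(3)! = 12.
Subtracting, 24 − 12 = 12.

12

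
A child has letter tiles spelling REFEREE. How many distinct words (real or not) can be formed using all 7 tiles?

The 7 letters of REFEREE have repeats: E appearing 4 times and R appearing twice.
Dividing 7! = 5040 by 4!·2! = 48 for the repeated letters gives 105.

105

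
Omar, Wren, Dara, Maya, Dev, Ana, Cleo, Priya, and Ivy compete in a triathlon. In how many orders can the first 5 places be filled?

There are 9 choices for 1st place, 8 for 2nd, and so on down to 5 for position 5.
That gives 9 × 8 × 7 × 6 × 5 = 15120.

15120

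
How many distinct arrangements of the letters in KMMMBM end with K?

Fix K in the last position and arrange the remaining 5 letters.
Those 5 letters have M appearing 4 times, giving (5)!/(4!) = 5.

5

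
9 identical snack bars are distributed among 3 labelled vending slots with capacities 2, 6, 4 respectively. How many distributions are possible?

9

Ignoring the caps, the number of non-negative solutions to x_1+…+x_3 = 9 is C(11,2) = 55.
Subtract solutions that violate a single cap (substitute x_i' = x_i − (cap_i+1)): x_1 ≥ 3 gives C(8,2) = 28; x_2 ≥ 7 gives C(4,2) = 6; x_3 ≥ 5 gives C(6,2) = 15. Together 49.
Add back pairs where two caps are both exceeded: 0 + 3 + 0 = 3.
By inclusion–exclusion the count is 55 − 49 + 3 = 9.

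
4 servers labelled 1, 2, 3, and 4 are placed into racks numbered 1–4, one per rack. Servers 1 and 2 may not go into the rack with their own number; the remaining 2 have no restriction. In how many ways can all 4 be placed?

14

Let Aᵢ (for i ∈ {1, 2}) be the placements that put server i in its forbidden rack. Any j of these fix j positions, leaving (4−j)! ways to fill the rest, and there are C(2,j) ways to pick which j.
By inclusion–exclusion, the number of valid placements is Σ_{j=0}^{2} (−1)^j C(2,j)·(4−j)!.
Computing: 24 − 12 + 2 = 14.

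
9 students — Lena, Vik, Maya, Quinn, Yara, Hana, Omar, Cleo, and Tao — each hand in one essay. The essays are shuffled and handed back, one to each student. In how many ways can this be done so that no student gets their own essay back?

133496

Let Aᵢ be the assignments in which student i gets their own essay. We want the size of the complement of A₁∪…∪A_9.
By inclusion–exclusion this is Σ_{j=0}^{9} (−1)^j C(9,j)·(9−j)!.
Computing: 362880 − 362880 + 181440 − 60480 + 15120 − 3024 + 504 − 72 + 9 − 1 = 133496.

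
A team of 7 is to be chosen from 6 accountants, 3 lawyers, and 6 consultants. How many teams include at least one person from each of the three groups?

5571

Unrestricted: C(15,7) = 6435 ways to pick any 7 of the 15.
Selections missing a whole group: no accountants → C(9,7) = 36; no lawyers → C(12,7) = 792; no consultants → C(9,7) = 36.
Add back selections omitting two groups (i.e. drawn from a single group): C(6,7) + C(3,7) + C(6,7) = 0.
By inclusion–exclusion: 6435 − 864 + 0 = 5571.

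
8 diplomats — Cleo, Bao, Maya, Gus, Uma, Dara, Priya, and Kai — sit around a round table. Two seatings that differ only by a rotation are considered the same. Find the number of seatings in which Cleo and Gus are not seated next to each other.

All circular seatings of 8 people number (7)! = 5040.
Those with Cleo next to Gus: fuse the pair into one unit and seat 7 units around a circle — 2·(6)! = 1440.
Subtracting, 5040 − 1440 = 3600.

3600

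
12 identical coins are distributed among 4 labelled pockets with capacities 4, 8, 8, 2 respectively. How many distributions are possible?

Without the upper bounds there are C(15,3) = 455 ways to split 12 among 4 pockets.
Subtract solutions that violate a single cap (substitute x_i' = x_i − (cap_i+1)): x_1 ≥ 5 gives C(10,3) = 120; x_2 ≥ 9 gives C(6,3) = 20; x_3 ≥ 9 gives C(6,3) = 20; x_4 ≥ 3 gives C(12,3) = 220. Together 380.
Add back pairs where two caps are both exceeded: 0 + 0 + 35 + 0 + 1 + 1 = 37.
By inclusion–exclusion the count is 455 − 380 + 37 = 112.

112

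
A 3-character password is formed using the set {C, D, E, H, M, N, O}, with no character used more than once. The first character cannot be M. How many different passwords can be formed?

The first character has 7−1 = 6 choices (anything except M).
The remaining 2 characters are filled from the other 6 symbols without repetition: 6 × 5 = 30.
Total: 6 × 30 = 180.

180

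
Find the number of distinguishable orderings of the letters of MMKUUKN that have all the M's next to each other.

180

Treat the 2 copies of M as a single block. The multiset to arrange is then {MM, K, K, N, U, U}, 6 items in all.
That gives (6)!/(2!·2!) = 180 arrangements.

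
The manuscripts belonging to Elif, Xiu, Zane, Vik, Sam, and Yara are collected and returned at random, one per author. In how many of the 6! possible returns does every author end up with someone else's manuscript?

265

Count assignments avoiding every fixed point. For any j of the 6 authors fixed to their own manuscript, the other 6−j can be arranged in (6−j)! ways.
By inclusion–exclusion this is Σ_{j=0}^{6} (−1)^j C(6,j)·(6−j)!.
Computing: 720 − 720 + 360 − 120 + 30 − 6 + 1 = 265.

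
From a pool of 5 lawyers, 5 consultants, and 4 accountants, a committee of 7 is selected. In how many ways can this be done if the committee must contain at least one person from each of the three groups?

3240

Unrestricted: C(14,7) = 3432 ways to pick any 7 of the 14.
Selections missing a whole group: no lawyers → C(9,7) = 36; no consultants → C(9,7) = 36; no accountants → C(10,7) = 120.
Add back selections omitting two groups (i.e. drawn from a single group): C(5,7) + C(5,7) + C(4,7) = 0.
By inclusion–exclusion: 3432 − 192 + 0 = 3240.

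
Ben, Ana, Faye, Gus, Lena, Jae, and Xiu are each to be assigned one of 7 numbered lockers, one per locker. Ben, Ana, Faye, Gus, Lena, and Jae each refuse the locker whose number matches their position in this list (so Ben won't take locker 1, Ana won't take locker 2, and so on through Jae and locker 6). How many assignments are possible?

Let Aᵢ (for 1 ≤ i ≤ 6) be the placements that put person i in their forbidden locker. Any j of these fix j positions, leaving (7−j)! ways to fill the rest, and there are C(6,j) ways to pick which j.
By inclusion–exclusion, the number of valid placements is Σ_{j=0}^{6} (−1)^j C(6,j)·(7−j)!.
Computing: 5040 − 4320 + 1800 − 480 + 90 − 12 + 1 = 2119.

2119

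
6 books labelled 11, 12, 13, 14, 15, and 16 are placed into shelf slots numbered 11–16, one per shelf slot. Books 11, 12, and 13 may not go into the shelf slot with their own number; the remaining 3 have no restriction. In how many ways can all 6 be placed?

426

Let Aᵢ (for i ∈ {11, 12, 13}) be the placements that put book i in its forbidden shelf slot. Any j of these fix j positions, leaving (6−j)! ways to fill the rest, and there are C(3,j) ways to pick which j.
By inclusion–exclusion, the number of valid placements is Σ_{j=0}^{3} (−1)^j C(3,j)·(6−j)!.
Computing: 720 − 360 + 72 − 6 = 426.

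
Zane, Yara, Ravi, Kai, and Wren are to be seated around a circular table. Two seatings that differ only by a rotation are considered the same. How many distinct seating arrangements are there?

Fix one person's seat to break rotational symmetry; the remaining 4 people can be arranged in (4)! = 24 ways.

24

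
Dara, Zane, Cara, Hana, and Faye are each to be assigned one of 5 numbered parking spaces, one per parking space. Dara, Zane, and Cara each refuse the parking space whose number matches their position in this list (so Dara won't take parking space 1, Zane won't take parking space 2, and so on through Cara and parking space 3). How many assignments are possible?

Let Aᵢ (for i ∈ {1, 2, 3}) be the placements that put person i in their forbidden parking space. Any j of these fix j positions, leaving (5−j)! ways to fill the rest, and there are C(3,j) ways to pick which j.
By inclusion–exclusion, the number of valid placements is Σ_{j=0}^{3} (−1)^j C(3,j)·(5−j)!.
Computing: 120 − 72 + 18 − 2 = 64.

64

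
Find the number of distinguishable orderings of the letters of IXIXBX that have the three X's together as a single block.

12

Treat the 3 copies of X as a single block. The multiset to arrange is then {XXX, B, I, I}, 4 items in all.
That gives (4)!/(2!) = 12 arrangements.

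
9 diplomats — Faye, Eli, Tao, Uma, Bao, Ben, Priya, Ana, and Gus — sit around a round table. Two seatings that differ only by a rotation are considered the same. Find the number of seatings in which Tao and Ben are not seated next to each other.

30240

All circular seatings of 9 people number (8)! = 40320.
Seatings with Tao beside Ben: treat them as a block with 2 internal orders, giving 2 × (7)! = 10080.
Subtracting, 40320 − 10080 = 30240.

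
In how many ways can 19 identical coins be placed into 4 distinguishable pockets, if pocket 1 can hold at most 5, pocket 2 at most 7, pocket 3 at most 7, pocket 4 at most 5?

56

By stars and bars, unrestricted non-negative solutions to x_1+…+x_4 = 19 number C(19+3,3) = 1540.
Subtract solutions that violate a single cap (substitute x_i' = x_i − (cap_i+1)): x_1 ≥ 6 gives C(16,3) = 560; x_2 ≥ 8 gives C(14,3) = 364; x_3 ≥ 8 gives C(14,3) = 364; x_4 ≥ 6 gives C(16,3) = 560. Together 1848.
Add back pairs where two caps are both exceeded: 56 + 56 + 120 + 20 + 56 + 56 = 364.
By inclusion–exclusion the count is 1540 − 1848 + 364 = 56.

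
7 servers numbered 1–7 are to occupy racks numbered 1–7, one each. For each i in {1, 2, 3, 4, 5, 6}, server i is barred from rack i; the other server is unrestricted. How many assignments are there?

2119

Let Aᵢ (for 1 ≤ i ≤ 6) be the placements that put server i in its forbidden rack. Any j of these fix j positions, leaving (7−j)! ways to fill the rest, and there are C(6,j) ways to pick which j.
By inclusion–exclusion, the number of valid placements is Σ_{j=0}^{6} (−1)^j C(6,j)·(7−j)!.
Computing: 5040 − 4320 + 1800 − 480 + 90 − 12 + 1 = 2119.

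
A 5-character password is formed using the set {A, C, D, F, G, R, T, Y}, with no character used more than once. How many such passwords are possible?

This is a permutation of 5 out of 8: P(8,5) = 8!/3!.
8 × 7 × 6 × 5 × 4 = 6720.

6720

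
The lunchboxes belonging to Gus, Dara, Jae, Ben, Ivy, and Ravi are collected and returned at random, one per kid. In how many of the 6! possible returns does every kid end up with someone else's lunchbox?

265

Let Aᵢ be the assignments in which kid i gets their own lunchbox. We want the size of the complement of A₁∪…∪A_6.
By inclusion–exclusion this is Σ_{j=0}^{6} (−1)^j C(6,j)·(6−j)!.
Computing: 720 − 720 + 360 − 120 + 30 − 6 + 1 = 265.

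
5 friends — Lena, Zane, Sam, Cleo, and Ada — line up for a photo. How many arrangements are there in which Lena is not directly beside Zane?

72

Of the 5! = 120 arrangements, those with Lena and Zane adjacent number 2 × 4! = 48 (treat the pair as a block with 2 internal orders).
So 120 − 48 = 72 arrangements keep them apart.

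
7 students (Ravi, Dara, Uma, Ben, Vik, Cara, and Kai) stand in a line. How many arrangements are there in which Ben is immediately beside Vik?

Place the 5 others and the Ben-Vik pair as 6 objects in a line; the pair has 2 internal arrangements.
That gives 2 × 6! = 2 × 720 = 1440.

1440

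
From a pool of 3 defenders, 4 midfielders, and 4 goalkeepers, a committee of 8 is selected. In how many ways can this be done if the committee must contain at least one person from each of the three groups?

164

Unrestricted: C(11,8) = 165 ways to pick any 8 of the 11.
Selections missing a whole group: no defenders → C(8,8) = 1; no midfielders → C(7,8) = 0; no goalkeepers → C(7,8) = 0.
Add back selections omitting two groups (i.e. drawn from a single group): C(3,8) + C(4,8) + C(4,8) = 0.
By inclusion–exclusion: 165 − 1 + 0 = 164.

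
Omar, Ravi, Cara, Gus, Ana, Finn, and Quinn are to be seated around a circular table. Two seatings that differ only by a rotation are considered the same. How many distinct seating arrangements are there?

720

Seat Omar anywhere (absorbing the rotational symmetry), then permute the other 6: (6)! = 720.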